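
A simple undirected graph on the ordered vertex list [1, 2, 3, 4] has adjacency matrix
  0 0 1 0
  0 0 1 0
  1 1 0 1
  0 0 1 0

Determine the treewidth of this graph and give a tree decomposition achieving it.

The largest bag has 2 vertices, giving width 1; this decomposition certifies tw(G) ≤ 1. Since G has at least one edge (e.g. 3–4), it is not an edgeless graph, so tw(G) ≥ 1. Hence tw(G) = 1 exactly.

Treewidth 1.
One such decomposition:
Bags: B1 = {3, 4}  B2 = {1, 3}  B3 = {2, 3}
Tree: B1–B2, B2–B3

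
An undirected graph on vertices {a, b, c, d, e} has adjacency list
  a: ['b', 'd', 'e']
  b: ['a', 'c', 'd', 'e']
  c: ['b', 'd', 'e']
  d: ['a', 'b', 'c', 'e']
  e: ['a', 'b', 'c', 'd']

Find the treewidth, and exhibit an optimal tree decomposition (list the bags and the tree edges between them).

Treewidth 3.
One optimal decomposition is:
Bags: B1 = {b, c, d, e}  B2 = {a, b, d, e}
Tree: B1–B2

The largest bag has 4 vertices, giving width 3; this decomposition certifies tw(G) ≤ 3. Conversely, {b, c, d, e} is a clique of size 4, and the vertices of any clique must share a bag in every tree decomposition; so some bag has ≥ 4 vertices and tw(G) ≥ 3. The upper and lower bounds meet at 3, so that is the treewidth.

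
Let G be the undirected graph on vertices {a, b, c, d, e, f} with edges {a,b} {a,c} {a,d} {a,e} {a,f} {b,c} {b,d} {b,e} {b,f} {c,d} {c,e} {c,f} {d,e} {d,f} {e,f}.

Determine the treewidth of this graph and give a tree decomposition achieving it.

With just one bag of size 6, the width is 6 − 1 = 5, so tw(G) ≤ 5. Conversely, {a, b, c, d, e, f} is a clique of size 6, and the vertices of any clique must share a bag in every tree decomposition; so some bag has ≥ 6 vertices and tw(G) ≥ 5. Hence tw(G) = 5 exactly.

Treewidth 5.
Bags: B1 = {a, b, c, d, e, f}
Tree: (single bag)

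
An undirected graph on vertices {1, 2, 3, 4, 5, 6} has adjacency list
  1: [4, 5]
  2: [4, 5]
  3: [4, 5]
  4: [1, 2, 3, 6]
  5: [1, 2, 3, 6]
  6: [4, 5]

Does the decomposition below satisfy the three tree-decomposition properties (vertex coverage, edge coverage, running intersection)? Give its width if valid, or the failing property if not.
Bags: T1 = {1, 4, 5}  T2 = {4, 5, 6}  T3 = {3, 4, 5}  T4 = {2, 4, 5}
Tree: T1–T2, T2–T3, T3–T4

Yes; width 2.

Every vertex of G appears in some bag (union = {1, 2, 3, 4, 5, 6}); every edge is covered by a bag; and for each vertex v the set of bags containing v is connected in the bag tree. The decomposition is therefore valid. The largest bag has 3 vertices, so the width is 2.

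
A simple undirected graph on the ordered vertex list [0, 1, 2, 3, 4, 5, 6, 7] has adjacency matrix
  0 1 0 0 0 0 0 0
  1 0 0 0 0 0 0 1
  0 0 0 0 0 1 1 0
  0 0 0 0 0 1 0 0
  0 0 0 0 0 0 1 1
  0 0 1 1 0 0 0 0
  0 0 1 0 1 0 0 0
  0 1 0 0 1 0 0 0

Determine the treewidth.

A width-1 tree decomposition is:
Bags: B1 = {3, 5}  B2 = {2, 5}  B3 = {2, 6}  B4 = {4, 6}  B5 = {4, 7}  B6 = {1, 7}  B7 = {0, 1}
Tree: B1–B2, B2–B3, B3–B4, B4–B5, B5–B6, B6–B7
The largest bag has 2 vertices, giving width 1; this decomposition certifies tw(G) ≤ 1. Since G has at least one edge (e.g. 3–5), it is not an edgeless graph, so tw(G) ≥ 1. The upper and lower bounds meet at 1, so that is the treewidth.

1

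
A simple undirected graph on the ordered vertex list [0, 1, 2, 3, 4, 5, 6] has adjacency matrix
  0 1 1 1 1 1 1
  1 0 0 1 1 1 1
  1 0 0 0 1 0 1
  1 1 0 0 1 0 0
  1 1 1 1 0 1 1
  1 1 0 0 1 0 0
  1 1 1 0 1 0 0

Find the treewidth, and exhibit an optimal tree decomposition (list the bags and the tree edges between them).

Treewidth 3.
Bags: B1 = {0, 1, 4, 6}  B2 = {0, 2, 4, 6}  B3 = {0, 1, 3, 4}  B4 = {0, 1, 4, 5}
Tree: B1–B2, B1–B3, B1–B4

Every bag has size at most 4, so the width is 4 − 1 = 3 and tw(G) ≤ 3. For the lower bound, the 4 vertices {0, 1, 3, 4} are pairwise adjacent, and any tree decomposition puts a clique entirely inside one bag — forcing width ≥ 3. Combining the bounds, tw(G) = 3.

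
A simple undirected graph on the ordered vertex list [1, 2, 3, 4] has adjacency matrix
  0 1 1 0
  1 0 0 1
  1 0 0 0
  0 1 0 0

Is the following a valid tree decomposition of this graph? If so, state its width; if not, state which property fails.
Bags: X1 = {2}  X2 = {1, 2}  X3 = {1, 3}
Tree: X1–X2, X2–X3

No — vertex 4 appears in no bag.

A tree decomposition must satisfy three properties: every vertex lies in some bag; for every edge, both endpoints lie together in some bag; and for every vertex, the bags containing it form a connected subtree. Here vertex 4 appears in no bag, so the decomposition is invalid.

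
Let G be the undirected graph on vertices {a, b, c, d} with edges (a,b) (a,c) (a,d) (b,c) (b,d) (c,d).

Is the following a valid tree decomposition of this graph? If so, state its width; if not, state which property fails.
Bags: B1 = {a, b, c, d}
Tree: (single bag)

Yes; width 3.

Vertex coverage: the bags together contain {a, b, c, d}, the full vertex set. Edge coverage: each edge of G has both endpoints in at least one bag. Running intersection: for every vertex, the bags containing it form a connected subtree. All three properties hold, so this is a valid tree decomposition of width max|bag| − 1 = 3, and hence tw(G) ≤ 3.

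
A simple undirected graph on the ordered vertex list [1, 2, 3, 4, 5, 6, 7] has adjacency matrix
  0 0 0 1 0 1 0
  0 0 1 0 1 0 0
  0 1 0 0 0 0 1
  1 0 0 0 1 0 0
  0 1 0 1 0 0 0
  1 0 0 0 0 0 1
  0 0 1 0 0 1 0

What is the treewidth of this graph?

2

A width-2 tree decomposition is:
Bags: B1 = {1, 4, 5}  B2 = {1, 2, 5}  B3 = {1, 2, 3}  B4 = {1, 3, 7}  B5 = {1, 6, 7}
Tree: B1–B2, B2–B3, B3–B4, B4–B5
The largest bag has 3 vertices, giving width 2; this decomposition certifies tw(G) ≤ 2. For the lower bound, G contains the cycle 1–4–5–2–3–7–6–1, so G is not a forest; only forests have treewidth ≤ 1, hence tw(G) ≥ 2. Combining the bounds, tw(G) = 2.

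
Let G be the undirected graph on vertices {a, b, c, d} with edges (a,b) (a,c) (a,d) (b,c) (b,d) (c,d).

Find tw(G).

3

A width-3 tree decomposition is:
Bags: B1 = {a, b, c, d}
Tree: (single bag)
With just one bag of size 4, the width is 4 − 1 = 3, so tw(G) ≤ 3. Conversely, {a, b, c, d} is a clique of size 4, and the vertices of any clique must share a bag in every tree decomposition; so some bag has ≥ 4 vertices and tw(G) ≥ 3. Hence tw(G) = 3 exactly.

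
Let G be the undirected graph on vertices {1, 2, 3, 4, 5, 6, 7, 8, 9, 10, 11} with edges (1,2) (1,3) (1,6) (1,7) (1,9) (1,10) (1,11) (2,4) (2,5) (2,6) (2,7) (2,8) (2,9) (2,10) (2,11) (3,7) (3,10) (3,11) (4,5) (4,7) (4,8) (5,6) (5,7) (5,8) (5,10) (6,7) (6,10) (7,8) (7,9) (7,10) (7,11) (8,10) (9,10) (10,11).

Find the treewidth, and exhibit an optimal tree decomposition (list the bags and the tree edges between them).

The largest bag has 5 vertices, giving width 4; this decomposition certifies tw(G) ≤ 4. On the other hand G contains the 5-clique {2, 5, 7, 8, 10}. A clique must lie in a single bag of any decomposition, so no decomposition can have width below 4. The upper and lower bounds meet at 4, so that is the treewidth.

Treewidth 4.
One such decomposition:
Bags: B1 = {1, 2, 6, 7, 10}  B2 = {2, 5, 6, 7, 10}  B3 = {1, 2, 7, 10, 11}  B4 = {1, 2, 7, 9, 10}  B5 = {2, 5, 7, 8, 10}  B6 = {2, 4, 5, 7, 8}  B7 = {1, 3, 7, 10, 11}
Tree: B1–B2, B1–B3, B1–B4, B2–B5, B5–B6, B3–B7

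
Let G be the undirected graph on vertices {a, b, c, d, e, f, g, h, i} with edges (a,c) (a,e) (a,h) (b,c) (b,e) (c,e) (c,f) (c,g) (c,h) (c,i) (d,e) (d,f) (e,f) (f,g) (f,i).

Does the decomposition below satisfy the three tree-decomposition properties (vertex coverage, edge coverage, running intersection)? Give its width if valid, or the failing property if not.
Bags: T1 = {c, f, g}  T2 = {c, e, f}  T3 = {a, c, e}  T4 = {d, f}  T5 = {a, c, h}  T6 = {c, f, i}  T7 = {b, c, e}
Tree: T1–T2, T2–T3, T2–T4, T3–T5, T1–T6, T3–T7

No — edge (e,d) lies in no bag.

A tree decomposition must satisfy three properties: every vertex lies in some bag; for every edge, both endpoints lie together in some bag; and for every vertex, the bags containing it form a connected subtree. Here edge (e,d) lies in no bag, so the decomposition is invalid.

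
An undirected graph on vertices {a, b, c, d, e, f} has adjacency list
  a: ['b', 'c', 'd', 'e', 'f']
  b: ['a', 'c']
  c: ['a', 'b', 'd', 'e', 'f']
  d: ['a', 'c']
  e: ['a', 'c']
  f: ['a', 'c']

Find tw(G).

A width-2 tree decomposition is:
Bags: B1 = {a, b, c}  B2 = {a, c, e}  B3 = {a, c, f}  B4 = {a, c, d}
Tree: B1–B2, B2–B3, B1–B4
Each bag holds 3 vertices, so the decomposition has width 2, which upper-bounds the treewidth. Conversely, {a, c, d} is a clique of size 3, and the vertices of any clique must share a bag in every tree decomposition; so some bag has ≥ 3 vertices and tw(G) ≥ 2. Combining the bounds, tw(G) = 2.

2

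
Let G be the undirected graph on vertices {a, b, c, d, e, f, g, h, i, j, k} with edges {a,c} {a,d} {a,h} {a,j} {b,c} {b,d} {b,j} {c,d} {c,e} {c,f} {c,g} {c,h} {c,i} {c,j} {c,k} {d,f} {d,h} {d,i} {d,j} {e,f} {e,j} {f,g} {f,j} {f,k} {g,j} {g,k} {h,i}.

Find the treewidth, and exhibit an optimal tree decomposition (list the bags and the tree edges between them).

The largest bag has 4 vertices, giving width 3; this decomposition certifies tw(G) ≤ 3. For the lower bound, the 4 vertices {c, d, f, j} are pairwise adjacent, and any tree decomposition puts a clique entirely inside one bag — forcing width ≥ 3. Therefore the treewidth is 3.

Treewidth 3.
Bags: B1 = {c, d, f, j}  B2 = {c, f, g, j}  B3 = {b, c, d, j}  B4 = {a, c, d, j}  B5 = {a, c, d, h}  B6 = {c, f, g, k}  B7 = {c, d, h, i}  B8 = {c, e, f, j}
Tree: B1–B2, B1–B3, B1–B4, B4–B5, B2–B6, B5–B7, B2–B8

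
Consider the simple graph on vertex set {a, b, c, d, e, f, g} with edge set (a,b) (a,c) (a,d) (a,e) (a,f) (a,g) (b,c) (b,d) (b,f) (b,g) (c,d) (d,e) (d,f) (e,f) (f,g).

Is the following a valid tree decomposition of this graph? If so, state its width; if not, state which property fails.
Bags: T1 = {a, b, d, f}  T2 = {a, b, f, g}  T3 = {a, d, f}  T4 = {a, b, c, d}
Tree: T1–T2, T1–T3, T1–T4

A tree decomposition must satisfy three properties: every vertex lies in some bag; for every edge, both endpoints lie together in some bag; and for every vertex, the bags containing it form a connected subtree. Here vertex e appears in no bag, so the decomposition is invalid.

No — vertex e appears in no bag.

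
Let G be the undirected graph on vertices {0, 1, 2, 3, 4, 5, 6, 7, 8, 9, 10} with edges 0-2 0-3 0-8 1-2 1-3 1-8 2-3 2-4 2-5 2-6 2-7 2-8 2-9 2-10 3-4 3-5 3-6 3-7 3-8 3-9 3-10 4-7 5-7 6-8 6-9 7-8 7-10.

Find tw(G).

A width-3 tree decomposition is:
Bags: B1 = {2, 3, 6, 8}  B2 = {2, 3, 7, 8}  B3 = {2, 3, 7, 10}  B4 = {0, 2, 3, 8}  B5 = {2, 3, 4, 7}  B6 = {1, 2, 3, 8}  B7 = {2, 3, 5, 7}  B8 = {2, 3, 6, 9}
Tree: B1–B2, B2–B3, B1–B4, B2–B5, B2–B6, B2–B7, B1–B8
Every bag has size at most 4, so the width is 4 − 1 = 3 and tw(G) ≤ 3. For the lower bound, the 4 vertices {0, 2, 3, 8} are pairwise adjacent, and any tree decomposition puts a clique entirely inside one bag — forcing width ≥ 3. Hence tw(G) = 3 exactly.

3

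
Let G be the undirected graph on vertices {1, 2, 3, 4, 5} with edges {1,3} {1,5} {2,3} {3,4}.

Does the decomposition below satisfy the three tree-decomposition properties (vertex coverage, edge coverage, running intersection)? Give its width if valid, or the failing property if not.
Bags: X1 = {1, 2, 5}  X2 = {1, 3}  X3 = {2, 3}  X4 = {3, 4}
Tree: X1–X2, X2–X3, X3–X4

A tree decomposition must satisfy three properties: every vertex lies in some bag; for every edge, both endpoints lie together in some bag; and for every vertex, the bags containing it form a connected subtree. Here bags containing vertex 2 are not connected in the tree, so the decomposition is invalid.

No — bags containing vertex 2 are not connected in the tree.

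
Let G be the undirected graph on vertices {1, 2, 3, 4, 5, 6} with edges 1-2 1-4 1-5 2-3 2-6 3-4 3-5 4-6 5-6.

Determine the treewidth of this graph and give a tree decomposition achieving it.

Treewidth 3.
Bags: B1 = {2, 3, 4, 5}  B2 = {1, 2, 4, 5}  B3 = {2, 4, 5, 6}
Tree: B1–B2, B2–B3

The largest bag has 4 vertices, giving width 3; this decomposition certifies tw(G) ≤ 3. For the lower bound: the 4 vertex sets {2,3}, {1,5}, {4}, {6} are disjoint, each induces a connected subgraph, and every pair is joined by at least one edge of G. Contracting each set to a single vertex therefore yields K_{4} as a minor, and since treewidth is minor-monotone, tw(G) ≥ tw(K_{4}) = 3. The upper and lower bounds meet at 3, so that is the treewidth.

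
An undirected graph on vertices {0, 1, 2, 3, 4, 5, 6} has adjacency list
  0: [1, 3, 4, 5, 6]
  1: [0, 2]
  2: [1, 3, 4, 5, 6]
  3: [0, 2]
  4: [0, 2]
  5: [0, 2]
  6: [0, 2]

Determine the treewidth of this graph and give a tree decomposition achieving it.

Treewidth 2.
One such decomposition:
Bags: B1 = {0, 2, 5}  B2 = {0, 2, 6}  B3 = {0, 2, 3}  B4 = {0, 2, 4}  B5 = {0, 1, 2}
Tree: B1–B2, B2–B3, B3–B4, B4–B5

Every bag has size at most 3, so the width is 3 − 1 = 2 and tw(G) ≤ 2. For the lower bound, G contains the cycle 0–5–2–6–0, so G is not a forest; only forests have treewidth ≤ 1, hence tw(G) ≥ 2. The upper and lower bounds meet at 2, so that is the treewidth.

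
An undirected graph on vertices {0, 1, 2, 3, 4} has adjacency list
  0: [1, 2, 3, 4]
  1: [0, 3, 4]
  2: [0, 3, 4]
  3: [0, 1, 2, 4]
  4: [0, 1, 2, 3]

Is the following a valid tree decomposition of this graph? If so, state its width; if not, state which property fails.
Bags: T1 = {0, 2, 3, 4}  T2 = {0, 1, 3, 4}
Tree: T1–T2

Yes; width 3.

Vertex coverage: the bags together contain {0, 1, 2, 3, 4}, the full vertex set. Edge coverage: each edge of G has both endpoints in at least one bag. Running intersection: for every vertex, the bags containing it form a connected subtree. All three properties hold, so this is a valid tree decomposition of width max|bag| − 1 = 3, and hence tw(G) ≤ 3.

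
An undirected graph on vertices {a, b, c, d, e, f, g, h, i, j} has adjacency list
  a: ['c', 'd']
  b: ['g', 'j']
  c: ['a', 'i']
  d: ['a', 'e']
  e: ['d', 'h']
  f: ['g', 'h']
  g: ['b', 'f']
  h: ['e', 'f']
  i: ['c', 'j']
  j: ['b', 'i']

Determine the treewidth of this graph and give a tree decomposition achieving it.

Treewidth 2.
Bags: B1 = {d, e, h}  B2 = {a, d, h}  B3 = {a, c, h}  B4 = {c, h, i}  B5 = {h, i, j}  B6 = {b, h, j}  B7 = {b, g, h}  B8 = {f, g, h}
Tree: B1–B2, B2–B3, B3–B4, B4–B5, B5–B6, B6–B7, B7–B8

Each bag holds 3 vertices, so the decomposition has width 2, which upper-bounds the treewidth. The edges h–e–d–a–c–i–j–b–g–f–h form a cycle, so G is not a tree and its treewidth is at least 2. Hence tw(G) = 2 exactly.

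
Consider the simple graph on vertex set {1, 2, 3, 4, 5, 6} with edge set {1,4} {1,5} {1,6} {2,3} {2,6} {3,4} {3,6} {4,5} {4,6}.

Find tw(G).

A width-2 tree decomposition is:
Bags: B1 = {3, 4, 6}  B2 = {2, 3, 6}  B3 = {1, 4, 6}  B4 = {1, 4, 5}
Tree: B1–B2, B1–B3, B3–B4
Every bag has size at most 3, so the width is 3 − 1 = 2 and tw(G) ≤ 2. On the other hand G contains the 3-clique {2, 3, 6}. A clique must lie in a single bag of any decomposition, so no decomposition can have width below 2. Hence tw(G) = 2 exactly.

2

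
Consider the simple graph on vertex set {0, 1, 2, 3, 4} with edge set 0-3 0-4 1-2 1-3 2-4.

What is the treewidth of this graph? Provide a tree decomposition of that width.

Every bag has size at most 3, so the width is 3 − 1 = 2 and tw(G) ≤ 2. Since 3–0–4–2–1–3 is a cycle in G, G is not acyclic. Forests are exactly the graphs of treewidth ≤ 1, so tw(G) ≥ 2. Combining the bounds, tw(G) = 2.

Treewidth 2.
One such decomposition:
Bags: B1 = {0, 3, 4}  B2 = {2, 3, 4}  B3 = {1, 2, 3}
Tree: B1–B2, B2–B3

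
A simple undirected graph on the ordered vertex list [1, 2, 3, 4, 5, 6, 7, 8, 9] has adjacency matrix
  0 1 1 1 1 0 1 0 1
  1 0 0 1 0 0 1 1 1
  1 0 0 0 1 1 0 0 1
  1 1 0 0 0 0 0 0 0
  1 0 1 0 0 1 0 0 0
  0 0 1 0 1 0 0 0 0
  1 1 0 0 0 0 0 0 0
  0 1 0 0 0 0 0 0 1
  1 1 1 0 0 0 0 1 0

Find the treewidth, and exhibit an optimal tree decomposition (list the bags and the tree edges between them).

Every bag has size at most 3, so the width is 3 − 1 = 2 and tw(G) ≤ 2. Conversely, {2, 8, 9} is a clique of size 3, and the vertices of any clique must share a bag in every tree decomposition; so some bag has ≥ 3 vertices and tw(G) ≥ 2. Therefore the treewidth is 2.

Treewidth 2.
One such decomposition:
Bags: B1 = {1, 2, 7}  B2 = {1, 2, 9}  B3 = {1, 2, 4}  B4 = {1, 3, 9}  B5 = {1, 3, 5}  B6 = {3, 5, 6}  B7 = {2, 8, 9}
Tree: B1–B2, B2–B3, B2–B4, B4–B5, B5–B6, B2–B7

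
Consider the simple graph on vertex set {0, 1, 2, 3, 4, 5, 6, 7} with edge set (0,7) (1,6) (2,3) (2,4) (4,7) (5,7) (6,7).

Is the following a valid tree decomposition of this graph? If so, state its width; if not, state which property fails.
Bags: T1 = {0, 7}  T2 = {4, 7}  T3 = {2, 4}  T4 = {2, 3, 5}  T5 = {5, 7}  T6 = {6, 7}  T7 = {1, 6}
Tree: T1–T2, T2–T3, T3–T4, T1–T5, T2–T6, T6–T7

No — bags containing vertex 5 are not connected in the tree.

A tree decomposition must satisfy three properties: every vertex lies in some bag; for every edge, both endpoints lie together in some bag; and for every vertex, the bags containing it form a connected subtree. Here bags containing vertex 5 are not connected in the tree, so the decomposition is invalid.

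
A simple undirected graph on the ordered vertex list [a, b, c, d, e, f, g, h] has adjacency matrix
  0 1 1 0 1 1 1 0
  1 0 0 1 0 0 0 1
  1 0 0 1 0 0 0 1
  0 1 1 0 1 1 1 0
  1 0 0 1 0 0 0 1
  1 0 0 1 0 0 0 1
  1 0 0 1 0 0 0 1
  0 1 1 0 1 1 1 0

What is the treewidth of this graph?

A width-3 tree decomposition is:
Bags: B1 = {a, c, d, h}  B2 = {a, d, e, h}  B3 = {a, d, g, h}  B4 = {a, d, f, h}  B5 = {a, b, d, h}
Tree: B1–B2, B2–B3, B3–B4, B4–B5
The largest bag has 4 vertices, giving width 3; this decomposition certifies tw(G) ≤ 3. For the lower bound: the 4 vertex sets {a,c}, {d,e}, {h}, {g} are disjoint, each induces a connected subgraph, and every pair is joined by at least one edge of G. Contracting each set to a single vertex therefore yields K_{4} as a minor, and since treewidth is minor-monotone, tw(G) ≥ tw(K_{4}) = 3. Hence tw(G) = 3 exactly.

3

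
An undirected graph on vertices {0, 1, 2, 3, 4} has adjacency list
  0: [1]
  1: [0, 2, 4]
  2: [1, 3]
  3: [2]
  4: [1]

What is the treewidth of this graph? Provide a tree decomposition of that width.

Every bag has size at most 2, so the width is 2 − 1 = 1 and tw(G) ≤ 1. G has an edge, so its treewidth is at least 1. Hence tw(G) = 1 exactly.

Treewidth 1.
One optimal decomposition is:
Bags: B1 = {0, 1}  B2 = {1, 2}  B3 = {2, 3}  B4 = {1, 4}
Tree: B1–B2, B2–B3, B2–B4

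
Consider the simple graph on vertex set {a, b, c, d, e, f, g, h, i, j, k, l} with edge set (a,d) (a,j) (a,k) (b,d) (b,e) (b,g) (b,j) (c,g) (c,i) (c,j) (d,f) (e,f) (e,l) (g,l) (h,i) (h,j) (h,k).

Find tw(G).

A width-3 tree decomposition is:
Bags: B1 = {c, h, i, k}  B2 = {c, h, j, k}  B3 = {a, c, j, k}  B4 = {a, c, g, j}  B5 = {a, b, g, j}  B6 = {a, b, d, g}  B7 = {b, d, g, l}  B8 = {b, d, e, l}  B9 = {d, e, f, l}
Tree: B1–B2, B2–B3, B3–B4, B4–B5, B5–B6, B6–B7, B7–B8, B8–B9
The largest bag has 4 vertices, giving width 3; this decomposition certifies tw(G) ≤ 3. For the lower bound: the 4 vertex sets {h,i,k}, {c}, {j}, {a,b,d,g} are disjoint, each induces a connected subgraph, and every pair is joined by at least one edge of G. Contracting each set to a single vertex therefore yields K_{4} as a minor, and since treewidth is minor-monotone, tw(G) ≥ tw(K_{4}) = 3. Therefore the treewidth is 3.

3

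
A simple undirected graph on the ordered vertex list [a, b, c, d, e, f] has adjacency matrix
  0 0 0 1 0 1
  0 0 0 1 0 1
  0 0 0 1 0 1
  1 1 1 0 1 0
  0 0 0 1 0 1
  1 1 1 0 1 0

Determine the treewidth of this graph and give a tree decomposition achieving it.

Treewidth 2.
One optimal decomposition is:
Bags: B1 = {a, d, f}  B2 = {d, e, f}  B3 = {c, d, f}  B4 = {b, d, f}
Tree: B1–B2, B2–B3, B3–B4

Each bag holds 3 vertices, so the decomposition has width 2, which upper-bounds the treewidth. The edges a–f–e–d–a form a cycle, so G is not a tree and its treewidth is at least 2. Combining the bounds, tw(G) = 2.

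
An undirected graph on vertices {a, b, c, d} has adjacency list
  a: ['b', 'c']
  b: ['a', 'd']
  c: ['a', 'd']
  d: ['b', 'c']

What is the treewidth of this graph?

A width-2 tree decomposition is:
Bags: B1 = {a, c, d}  B2 = {a, b, d}
Tree: B1–B2
The largest bag has 3 vertices, giving width 2; this decomposition certifies tw(G) ≤ 2. For the lower bound, G contains the cycle d–c–a–b–d, so G is not a forest; only forests have treewidth ≤ 1, hence tw(G) ≥ 2. The upper and lower bounds meet at 2, so that is the treewidth.

2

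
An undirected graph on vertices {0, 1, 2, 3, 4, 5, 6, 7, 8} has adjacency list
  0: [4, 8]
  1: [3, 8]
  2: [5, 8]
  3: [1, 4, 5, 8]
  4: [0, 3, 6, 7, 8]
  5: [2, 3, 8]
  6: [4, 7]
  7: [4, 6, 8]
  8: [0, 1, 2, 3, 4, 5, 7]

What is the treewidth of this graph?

2

A width-2 tree decomposition is:
Bags: B1 = {3, 4, 8}  B2 = {3, 5, 8}  B3 = {4, 7, 8}  B4 = {1, 3, 8}  B5 = {0, 4, 8}  B6 = {2, 5, 8}  B7 = {4, 6, 7}
Tree: B1–B2, B1–B3, B1–B4, B1–B5, B2–B6, B3–B7
The largest bag has 3 vertices, giving width 2; this decomposition certifies tw(G) ≤ 2. On the other hand G contains the 3-clique {0, 4, 8}. A clique must lie in a single bag of any decomposition, so no decomposition can have width below 2. The upper and lower bounds meet at 2, so that is the treewidth.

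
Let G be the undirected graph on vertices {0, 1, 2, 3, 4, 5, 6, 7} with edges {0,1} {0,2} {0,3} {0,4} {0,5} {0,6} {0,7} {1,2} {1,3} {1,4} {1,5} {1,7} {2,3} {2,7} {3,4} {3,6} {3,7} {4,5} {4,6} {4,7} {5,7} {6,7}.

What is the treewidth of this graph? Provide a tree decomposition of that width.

Treewidth 4.
Bags: B1 = {0, 1, 2, 3, 7}  B2 = {0, 1, 3, 4, 7}  B3 = {0, 3, 4, 6, 7}  B4 = {0, 1, 4, 5, 7}
Tree: B1–B2, B2–B3, B2–B4

Each bag holds 5 vertices, so the decomposition has width 4, which upper-bounds the treewidth. For the lower bound, the 5 vertices {0, 1, 2, 3, 7} are pairwise adjacent, and any tree decomposition puts a clique entirely inside one bag — forcing width ≥ 4. Therefore the treewidth is 4.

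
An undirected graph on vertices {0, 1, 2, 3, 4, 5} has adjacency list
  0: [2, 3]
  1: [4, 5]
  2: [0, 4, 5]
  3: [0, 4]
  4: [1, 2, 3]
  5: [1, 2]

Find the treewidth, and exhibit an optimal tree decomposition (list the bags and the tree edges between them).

Each bag holds 3 vertices, so the decomposition has width 2, which upper-bounds the treewidth. For the lower bound, G contains the cycle 5–1–4–2–5, so G is not a forest; only forests have treewidth ≤ 1, hence tw(G) ≥ 2. Combining the bounds, tw(G) = 2.

Treewidth 2.
One such decomposition:
Bags: B1 = {1, 2, 5}  B2 = {1, 2, 4}  B3 = {0, 2, 4}  B4 = {0, 3, 4}
Tree: B1–B2, B2–B3, B3–B4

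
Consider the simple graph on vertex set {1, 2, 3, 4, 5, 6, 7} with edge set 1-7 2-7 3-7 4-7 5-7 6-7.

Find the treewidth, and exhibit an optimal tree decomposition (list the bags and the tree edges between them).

Treewidth 1.
Bags: B1 = {3, 7}  B2 = {5, 7}  B3 = {6, 7}  B4 = {1, 7}  B5 = {4, 7}  B6 = {2, 7}
Tree: B1–B2, B2–B3, B1–B4, B3–B5, B2–B6

Each bag holds 2 vertices, so the decomposition has width 1, which upper-bounds the treewidth. G has an edge, so its treewidth is at least 1. Hence tw(G) = 1 exactly.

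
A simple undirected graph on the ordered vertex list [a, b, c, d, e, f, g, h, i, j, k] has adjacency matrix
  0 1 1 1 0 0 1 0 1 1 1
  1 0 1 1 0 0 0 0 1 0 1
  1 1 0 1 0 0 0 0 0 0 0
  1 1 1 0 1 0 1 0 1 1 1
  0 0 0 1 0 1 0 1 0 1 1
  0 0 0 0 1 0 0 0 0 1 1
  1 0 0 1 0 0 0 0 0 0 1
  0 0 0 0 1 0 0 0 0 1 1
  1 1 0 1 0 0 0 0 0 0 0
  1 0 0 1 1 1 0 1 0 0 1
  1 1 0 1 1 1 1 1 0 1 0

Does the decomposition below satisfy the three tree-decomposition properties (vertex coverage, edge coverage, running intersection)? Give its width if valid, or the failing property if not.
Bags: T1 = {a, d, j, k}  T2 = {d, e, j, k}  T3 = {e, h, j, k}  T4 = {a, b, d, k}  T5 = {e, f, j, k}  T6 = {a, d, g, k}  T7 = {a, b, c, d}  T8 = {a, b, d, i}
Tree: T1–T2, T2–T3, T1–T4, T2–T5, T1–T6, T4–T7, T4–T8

Yes; width 3.

Every vertex of G appears in some bag (union = {a, b, c, d, e, f, g, h, i, j, k}); every edge is covered by a bag; and for each vertex v the set of bags containing v is connected in the bag tree. The decomposition is therefore valid. The largest bag has 4 vertices, so the width is 3.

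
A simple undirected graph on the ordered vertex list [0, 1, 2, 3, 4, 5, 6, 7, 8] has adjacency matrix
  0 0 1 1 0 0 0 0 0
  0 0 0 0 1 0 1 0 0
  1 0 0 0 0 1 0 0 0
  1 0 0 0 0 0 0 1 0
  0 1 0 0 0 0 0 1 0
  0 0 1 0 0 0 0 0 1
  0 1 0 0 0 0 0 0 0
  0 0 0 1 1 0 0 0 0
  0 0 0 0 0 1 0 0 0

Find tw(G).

1

A width-1 tree decomposition is:
Bags: B1 = {5, 8}  B2 = {2, 5}  B3 = {0, 2}  B4 = {0, 3}  B5 = {3, 7}  B6 = {4, 7}  B7 = {1, 4}  B8 = {1, 6}
Tree: B1–B2, B2–B3, B3–B4, B4–B5, B5–B6, B6–B7, B7–B8
Every bag has size at most 2, so the width is 2 − 1 = 1 and tw(G) ≤ 1. Any graph with an edge has treewidth ≥ 1, and G has the edge 8–5. Combining the bounds, tw(G) = 1.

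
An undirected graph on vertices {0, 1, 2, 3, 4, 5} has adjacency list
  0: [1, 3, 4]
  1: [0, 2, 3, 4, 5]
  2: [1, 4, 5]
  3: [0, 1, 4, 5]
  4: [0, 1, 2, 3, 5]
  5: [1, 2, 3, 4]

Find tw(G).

3

A width-3 tree decomposition is:
Bags: B1 = {1, 3, 4, 5}  B2 = {1, 2, 4, 5}  B3 = {0, 1, 3, 4}
Tree: B1–B2, B1–B3
Each bag holds 4 vertices, so the decomposition has width 3, which upper-bounds the treewidth. Conversely, {1, 2, 4, 5} is a clique of size 4, and the vertices of any clique must share a bag in every tree decomposition; so some bag has ≥ 4 vertices and tw(G) ≥ 3. Therefore the treewidth is 3.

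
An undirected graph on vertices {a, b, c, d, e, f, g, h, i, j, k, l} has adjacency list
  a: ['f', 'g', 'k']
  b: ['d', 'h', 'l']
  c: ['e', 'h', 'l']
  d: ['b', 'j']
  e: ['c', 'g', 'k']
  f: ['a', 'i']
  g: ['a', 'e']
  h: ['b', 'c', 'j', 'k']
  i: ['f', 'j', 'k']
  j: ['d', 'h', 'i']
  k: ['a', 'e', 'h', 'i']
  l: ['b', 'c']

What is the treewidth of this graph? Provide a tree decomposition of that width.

Every bag has size at most 4, so the width is 4 − 1 = 3 and tw(G) ≤ 3. For the lower bound: the 4 vertex sets {b,d,l}, {j}, {h}, {c,e,i,k} are disjoint, each induces a connected subgraph, and every pair is joined by at least one edge of G. Contracting each set to a single vertex therefore yields K_{4} as a minor, and since treewidth is minor-monotone, tw(G) ≥ tw(K_{4}) = 3. Therefore the treewidth is 3.

Treewidth 3.
Bags: B1 = {b, d, j, l}  B2 = {b, h, j, l}  B3 = {c, h, j, l}  B4 = {c, h, i, j}  B5 = {c, h, i, k}  B6 = {c, e, i, k}  B7 = {e, f, i, k}  B8 = {a, e, f, k}  B9 = {a, e, f, g}
Tree: B1–B2, B2–B3, B3–B4, B4–B5, B5–B6, B6–B7, B7–B8, B8–B9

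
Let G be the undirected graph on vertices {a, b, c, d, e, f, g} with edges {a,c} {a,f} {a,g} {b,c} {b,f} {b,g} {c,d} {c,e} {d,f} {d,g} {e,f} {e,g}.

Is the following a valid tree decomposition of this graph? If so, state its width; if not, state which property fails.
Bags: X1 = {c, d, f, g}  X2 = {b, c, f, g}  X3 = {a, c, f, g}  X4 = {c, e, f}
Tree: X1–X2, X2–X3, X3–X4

A tree decomposition must satisfy three properties: every vertex lies in some bag; for every edge, both endpoints lie together in some bag; and for every vertex, the bags containing it form a connected subtree. Here edge (g,e) lies in no bag, so the decomposition is invalid.

No — edge (g,e) lies in no bag.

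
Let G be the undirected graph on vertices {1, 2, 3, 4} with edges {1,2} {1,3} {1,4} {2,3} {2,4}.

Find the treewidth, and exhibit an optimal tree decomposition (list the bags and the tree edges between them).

Treewidth 2.
Bags: B1 = {1, 2, 4}  B2 = {1, 2, 3}
Tree: B1–B2

Each bag holds 3 vertices, so the decomposition has width 2, which upper-bounds the treewidth. For the lower bound, the 3 vertices {1, 2, 3} are pairwise adjacent, and any tree decomposition puts a clique entirely inside one bag — forcing width ≥ 2. The upper and lower bounds meet at 2, so that is the treewidth.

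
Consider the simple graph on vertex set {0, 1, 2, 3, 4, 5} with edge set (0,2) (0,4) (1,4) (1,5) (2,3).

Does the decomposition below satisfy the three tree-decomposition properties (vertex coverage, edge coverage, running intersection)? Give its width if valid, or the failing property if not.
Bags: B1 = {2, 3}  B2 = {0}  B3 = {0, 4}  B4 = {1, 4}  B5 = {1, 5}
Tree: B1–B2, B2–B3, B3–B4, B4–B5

No — edge (2,0) lies in no bag.

A tree decomposition must satisfy three properties: every vertex lies in some bag; for every edge, both endpoints lie together in some bag; and for every vertex, the bags containing it form a connected subtree. Here edge (2,0) lies in no bag, so the decomposition is invalid.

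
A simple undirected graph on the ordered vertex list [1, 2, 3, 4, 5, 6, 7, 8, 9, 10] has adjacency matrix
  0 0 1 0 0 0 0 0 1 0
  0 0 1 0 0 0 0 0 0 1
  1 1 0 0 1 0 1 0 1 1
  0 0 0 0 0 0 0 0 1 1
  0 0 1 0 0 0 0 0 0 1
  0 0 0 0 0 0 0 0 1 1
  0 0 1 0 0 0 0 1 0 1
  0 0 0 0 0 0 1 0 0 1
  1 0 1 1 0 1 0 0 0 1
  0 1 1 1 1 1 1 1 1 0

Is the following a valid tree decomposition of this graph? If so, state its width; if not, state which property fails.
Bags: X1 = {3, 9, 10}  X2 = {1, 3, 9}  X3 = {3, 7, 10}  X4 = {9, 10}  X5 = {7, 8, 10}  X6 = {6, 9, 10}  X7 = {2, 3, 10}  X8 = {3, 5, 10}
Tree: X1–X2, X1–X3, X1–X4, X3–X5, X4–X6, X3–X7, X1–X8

No — vertex 4 appears in no bag.

A tree decomposition must satisfy three properties: every vertex lies in some bag; for every edge, both endpoints lie together in some bag; and for every vertex, the bags containing it form a connected subtree. Here vertex 4 appears in no bag, so the decomposition is invalid.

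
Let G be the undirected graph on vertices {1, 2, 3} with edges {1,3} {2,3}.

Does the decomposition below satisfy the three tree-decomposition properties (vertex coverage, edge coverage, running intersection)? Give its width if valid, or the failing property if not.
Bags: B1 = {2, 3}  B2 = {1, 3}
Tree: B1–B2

Every vertex of G appears in some bag (union = {1, 2, 3}); every edge is covered by a bag; and for each vertex v the set of bags containing v is connected in the bag tree. The decomposition is therefore valid. The largest bag has 2 vertices, so the width is 1.

Yes; width 1.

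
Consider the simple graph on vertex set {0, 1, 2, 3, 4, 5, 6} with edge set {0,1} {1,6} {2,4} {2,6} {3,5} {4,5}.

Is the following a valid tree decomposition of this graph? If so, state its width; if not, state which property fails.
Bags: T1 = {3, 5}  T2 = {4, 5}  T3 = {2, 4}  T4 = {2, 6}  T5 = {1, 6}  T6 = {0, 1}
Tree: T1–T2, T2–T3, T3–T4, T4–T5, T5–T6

Yes; width 1.

Vertex coverage: the bags together contain {0, 1, 2, 3, 4, 5, 6}, the full vertex set. Edge coverage: each edge of G has both endpoints in at least one bag. Running intersection: for every vertex, the bags containing it form a connected subtree. All three properties hold, so this is a valid tree decomposition of width max|bag| − 1 = 1, and hence tw(G) ≤ 1.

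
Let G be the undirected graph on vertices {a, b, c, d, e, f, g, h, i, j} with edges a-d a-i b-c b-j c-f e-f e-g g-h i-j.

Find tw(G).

1

A width-1 tree decomposition is:
Bags: B1 = {a, d}  B2 = {a, i}  B3 = {i, j}  B4 = {b, j}  B5 = {b, c}  B6 = {c, f}  B7 = {e, f}  B8 = {e, g}  B9 = {g, h}
Tree: B1–B2, B2–B3, B3–B4, B4–B5, B5–B6, B6–B7, B7–B8, B8–B9
Each bag holds 2 vertices, so the decomposition has width 1, which upper-bounds the treewidth. Since G has at least one edge (e.g. d–a), it is not an edgeless graph, so tw(G) ≥ 1. The upper and lower bounds meet at 1, so that is the treewidth.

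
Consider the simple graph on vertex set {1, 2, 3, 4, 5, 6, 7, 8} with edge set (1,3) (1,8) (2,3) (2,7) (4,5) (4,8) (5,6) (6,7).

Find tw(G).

A width-2 tree decomposition is:
Bags: B1 = {1, 3, 8}  B2 = {3, 4, 8}  B3 = {3, 4, 5}  B4 = {3, 5, 6}  B5 = {3, 6, 7}  B6 = {2, 3, 7}
Tree: B1–B2, B2–B3, B3–B4, B4–B5, B5–B6
Each bag holds 3 vertices, so the decomposition has width 2, which upper-bounds the treewidth. The edges 3–1–8–4–5–6–7–2–3 form a cycle, so G is not a tree and its treewidth is at least 2. Combining the bounds, tw(G) = 2.

2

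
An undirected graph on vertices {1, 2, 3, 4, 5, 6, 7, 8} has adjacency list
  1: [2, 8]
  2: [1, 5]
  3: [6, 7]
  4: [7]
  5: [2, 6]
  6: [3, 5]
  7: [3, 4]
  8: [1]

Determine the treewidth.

1

A width-1 tree decomposition is:
Bags: B1 = {4, 7}  B2 = {3, 7}  B3 = {3, 6}  B4 = {5, 6}  B5 = {2, 5}  B6 = {1, 2}  B7 = {1, 8}
Tree: B1–B2, B2–B3, B3–B4, B4–B5, B5–B6, B6–B7
Each bag holds 2 vertices, so the decomposition has width 1, which upper-bounds the treewidth. Since G has at least one edge (e.g. 4–7), it is not an edgeless graph, so tw(G) ≥ 1. The upper and lower bounds meet at 1, so that is the treewidth.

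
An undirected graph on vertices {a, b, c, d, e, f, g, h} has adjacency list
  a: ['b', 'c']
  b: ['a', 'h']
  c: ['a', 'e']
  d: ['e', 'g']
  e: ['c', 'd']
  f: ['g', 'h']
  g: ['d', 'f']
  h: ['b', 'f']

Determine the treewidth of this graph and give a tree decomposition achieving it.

Every bag has size at most 3, so the width is 3 − 1 = 2 and tw(G) ≤ 2. Since a–b–h–f–g–d–e–c–a is a cycle in G, G is not acyclic. Forests are exactly the graphs of treewidth ≤ 1, so tw(G) ≥ 2. Combining the bounds, tw(G) = 2.

Treewidth 2.
One optimal decomposition is:
Bags: B1 = {a, b, h}  B2 = {a, f, h}  B3 = {a, f, g}  B4 = {a, d, g}  B5 = {a, d, e}  B6 = {a, c, e}
Tree: B1–B2, B2–B3, B3–B4, B4–B5, B5–B6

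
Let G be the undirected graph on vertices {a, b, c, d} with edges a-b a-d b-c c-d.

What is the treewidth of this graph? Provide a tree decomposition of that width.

Treewidth 2.
One such decomposition:
Bags: B1 = {b, c, d}  B2 = {a, b, d}
Tree: B1–B2

The largest bag has 3 vertices, giving width 2; this decomposition certifies tw(G) ≤ 2. For the lower bound, G contains the cycle b–c–d–a–b, so G is not a forest; only forests have treewidth ≤ 1, hence tw(G) ≥ 2. Therefore the treewidth is 2.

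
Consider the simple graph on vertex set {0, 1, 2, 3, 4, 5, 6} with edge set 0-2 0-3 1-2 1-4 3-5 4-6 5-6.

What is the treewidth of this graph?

2

A width-2 tree decomposition is:
Bags: B1 = {0, 2, 3}  B2 = {1, 2, 3}  B3 = {1, 3, 4}  B4 = {3, 4, 6}  B5 = {3, 5, 6}
Tree: B1–B2, B2–B3, B3–B4, B4–B5
The largest bag has 3 vertices, giving width 2; this decomposition certifies tw(G) ≤ 2. The edges 3–0–2–1–4–6–5–3 form a cycle, so G is not a tree and its treewidth is at least 2. The upper and lower bounds meet at 2, so that is the treewidth.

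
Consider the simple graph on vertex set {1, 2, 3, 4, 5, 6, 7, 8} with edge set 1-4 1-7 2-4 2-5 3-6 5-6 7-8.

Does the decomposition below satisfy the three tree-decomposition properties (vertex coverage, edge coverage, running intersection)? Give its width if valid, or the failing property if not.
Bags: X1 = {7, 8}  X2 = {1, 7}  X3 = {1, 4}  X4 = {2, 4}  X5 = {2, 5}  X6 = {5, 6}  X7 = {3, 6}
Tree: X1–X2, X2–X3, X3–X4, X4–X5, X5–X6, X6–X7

Every vertex of G appears in some bag (union = {1, 2, 3, 4, 5, 6, 7, 8}); every edge is covered by a bag; and for each vertex v the set of bags containing v is connected in the bag tree. The decomposition is therefore valid. The largest bag has 2 vertices, so the width is 1.

Yes; width 1.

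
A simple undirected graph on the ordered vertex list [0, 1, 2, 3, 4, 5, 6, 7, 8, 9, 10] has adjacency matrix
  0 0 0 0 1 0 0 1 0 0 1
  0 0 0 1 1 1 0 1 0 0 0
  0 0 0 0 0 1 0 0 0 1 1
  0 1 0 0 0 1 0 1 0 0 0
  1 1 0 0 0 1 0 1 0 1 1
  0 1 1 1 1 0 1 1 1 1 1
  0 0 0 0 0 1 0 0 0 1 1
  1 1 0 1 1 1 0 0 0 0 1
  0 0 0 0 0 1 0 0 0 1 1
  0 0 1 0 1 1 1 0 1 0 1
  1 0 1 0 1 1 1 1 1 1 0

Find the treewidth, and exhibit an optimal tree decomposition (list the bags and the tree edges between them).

The largest bag has 4 vertices, giving width 3; this decomposition certifies tw(G) ≤ 3. For the lower bound, the 4 vertices {0, 4, 7, 10} are pairwise adjacent, and any tree decomposition puts a clique entirely inside one bag — forcing width ≥ 3. Combining the bounds, tw(G) = 3.

Treewidth 3.
One optimal decomposition is:
Bags: B1 = {1, 4, 5, 7}  B2 = {1, 3, 5, 7}  B3 = {4, 5, 7, 10}  B4 = {0, 4, 7, 10}  B5 = {4, 5, 9, 10}  B6 = {2, 5, 9, 10}  B7 = {5, 6, 9, 10}  B8 = {5, 8, 9, 10}
Tree: B1–B2, B1–B3, B3–B4, B3–B5, B5–B6, B6–B7, B5–B8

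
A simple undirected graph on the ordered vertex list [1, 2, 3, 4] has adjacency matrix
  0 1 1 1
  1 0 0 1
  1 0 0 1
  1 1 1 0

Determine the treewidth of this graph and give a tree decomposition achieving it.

The largest bag has 3 vertices, giving width 2; this decomposition certifies tw(G) ≤ 2. On the other hand G contains the 3-clique {1, 2, 4}. A clique must lie in a single bag of any decomposition, so no decomposition can have width below 2. Hence tw(G) = 2 exactly.

Treewidth 2.
One such decomposition:
Bags: B1 = {1, 3, 4}  B2 = {1, 2, 4}
Tree: B1–B2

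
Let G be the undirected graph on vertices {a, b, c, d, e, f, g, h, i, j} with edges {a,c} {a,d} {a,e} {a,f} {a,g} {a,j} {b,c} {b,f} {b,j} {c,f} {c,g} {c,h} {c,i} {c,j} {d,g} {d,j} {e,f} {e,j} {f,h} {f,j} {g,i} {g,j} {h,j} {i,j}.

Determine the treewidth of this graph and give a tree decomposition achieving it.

Every bag has size at most 4, so the width is 4 − 1 = 3 and tw(G) ≤ 3. Conversely, {a, d, g, j} is a clique of size 4, and the vertices of any clique must share a bag in every tree decomposition; so some bag has ≥ 4 vertices and tw(G) ≥ 3. The upper and lower bounds meet at 3, so that is the treewidth.

Treewidth 3.
One such decomposition:
Bags: B1 = {c, f, h, j}  B2 = {b, c, f, j}  B3 = {a, c, f, j}  B4 = {a, c, g, j}  B5 = {a, e, f, j}  B6 = {a, d, g, j}  B7 = {c, g, i, j}
Tree: B1–B2, B2–B3, B3–B4, B3–B5, B4–B6, B4–B7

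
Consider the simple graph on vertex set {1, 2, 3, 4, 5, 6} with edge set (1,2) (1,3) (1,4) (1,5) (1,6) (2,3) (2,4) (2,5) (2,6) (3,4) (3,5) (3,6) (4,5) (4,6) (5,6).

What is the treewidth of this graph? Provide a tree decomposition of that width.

Treewidth 5.
One optimal decomposition is:
Bags: B1 = {1, 2, 3, 4, 5, 6}
Tree: (single bag)

With just one bag of size 6, the width is 6 − 1 = 5, so tw(G) ≤ 5. Conversely, {1, 2, 3, 4, 5, 6} is a clique of size 6, and the vertices of any clique must share a bag in every tree decomposition; so some bag has ≥ 6 vertices and tw(G) ≥ 5. Hence tw(G) = 5 exactly.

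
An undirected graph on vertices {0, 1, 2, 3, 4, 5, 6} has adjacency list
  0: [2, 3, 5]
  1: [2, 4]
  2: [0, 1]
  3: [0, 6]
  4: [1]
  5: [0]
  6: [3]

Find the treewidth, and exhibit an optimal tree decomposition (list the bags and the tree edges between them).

Treewidth 1.
One such decomposition:
Bags: B1 = {1, 2}  B2 = {1, 4}  B3 = {0, 2}  B4 = {0, 5}  B5 = {0, 3}  B6 = {3, 6}
Tree: B1–B2, B1–B3, B3–B4, B3–B5, B5–B6

Every bag has size at most 2, so the width is 2 − 1 = 1 and tw(G) ≤ 1. G has an edge, so its treewidth is at least 1. The upper and lower bounds meet at 1, so that is the treewidth.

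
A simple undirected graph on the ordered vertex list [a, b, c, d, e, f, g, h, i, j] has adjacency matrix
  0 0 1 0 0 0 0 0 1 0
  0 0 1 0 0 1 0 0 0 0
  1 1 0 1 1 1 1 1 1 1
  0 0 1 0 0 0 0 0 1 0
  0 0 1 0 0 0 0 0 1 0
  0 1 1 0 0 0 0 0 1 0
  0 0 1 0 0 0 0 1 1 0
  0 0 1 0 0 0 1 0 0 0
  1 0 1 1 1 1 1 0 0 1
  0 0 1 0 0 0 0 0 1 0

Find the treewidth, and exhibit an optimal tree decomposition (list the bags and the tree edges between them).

The largest bag has 3 vertices, giving width 2; this decomposition certifies tw(G) ≤ 2. For the lower bound, the 3 vertices {c, g, h} are pairwise adjacent, and any tree decomposition puts a clique entirely inside one bag — forcing width ≥ 2. Therefore the treewidth is 2.

Treewidth 2.
One optimal decomposition is:
Bags: B1 = {c, g, i}  B2 = {c, e, i}  B3 = {a, c, i}  B4 = {c, i, j}  B5 = {c, f, i}  B6 = {c, g, h}  B7 = {b, c, f}  B8 = {c, d, i}
Tree: B1–B2, B1–B3, B2–B4, B3–B5, B1–B6, B5–B7, B3–B8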